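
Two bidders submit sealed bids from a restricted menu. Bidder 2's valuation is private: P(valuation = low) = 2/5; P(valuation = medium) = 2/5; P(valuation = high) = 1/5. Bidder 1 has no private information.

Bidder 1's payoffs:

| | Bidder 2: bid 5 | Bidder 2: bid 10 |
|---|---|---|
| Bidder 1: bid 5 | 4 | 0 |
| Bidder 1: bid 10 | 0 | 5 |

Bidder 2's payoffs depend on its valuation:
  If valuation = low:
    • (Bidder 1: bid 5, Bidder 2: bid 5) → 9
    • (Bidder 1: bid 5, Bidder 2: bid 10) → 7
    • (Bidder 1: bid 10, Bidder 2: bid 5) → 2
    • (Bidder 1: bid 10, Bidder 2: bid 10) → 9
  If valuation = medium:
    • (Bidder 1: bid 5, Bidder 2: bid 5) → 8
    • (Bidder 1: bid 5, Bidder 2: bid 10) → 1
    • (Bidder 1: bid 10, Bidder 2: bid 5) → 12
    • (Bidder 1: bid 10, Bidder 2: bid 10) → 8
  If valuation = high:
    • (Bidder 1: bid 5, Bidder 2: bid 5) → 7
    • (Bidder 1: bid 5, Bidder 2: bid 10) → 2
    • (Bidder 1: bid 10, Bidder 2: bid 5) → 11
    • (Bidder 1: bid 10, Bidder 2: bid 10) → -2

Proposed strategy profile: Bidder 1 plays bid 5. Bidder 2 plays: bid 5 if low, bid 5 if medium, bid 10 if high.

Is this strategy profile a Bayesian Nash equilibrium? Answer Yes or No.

A profile is a BNE iff every type of every player is best-responding given beliefs about the other side.
Bidder 1 plays bid 5: E[bid 5] = 2/5·(4) + 2/5·(4) + 1/5·(0) = 16/5; E[bid 10] = 1. Best-responding. ✓
Bidder 2 (valuation low), facing bid 5: bid 5 gives 9, bid 10 gives 7. Proposed bid 5 is best. ✓
Bidder 2 (valuation medium), facing bid 5: bid 5 gives 8, bid 10 gives 1. Proposed bid 5 is best. ✓
Bidder 2 (valuation high), facing bid 5: bid 5 gives 7, bid 10 gives 2. Proposed bid 10 is not best — profitable deviation exists. ✗

No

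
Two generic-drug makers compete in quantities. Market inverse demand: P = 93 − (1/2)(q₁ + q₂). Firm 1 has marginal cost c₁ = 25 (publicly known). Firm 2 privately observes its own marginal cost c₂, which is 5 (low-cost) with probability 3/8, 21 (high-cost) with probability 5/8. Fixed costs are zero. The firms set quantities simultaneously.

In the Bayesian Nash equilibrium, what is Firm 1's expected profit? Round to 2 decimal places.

747.56

Firm 2 with cost c maximizes (93 − (1/2)(q₁+q₂) − c)·q₂, giving q₂(c) = (93 − c − (1/2)q₁).
E[c₂] = 3/8·5 + 5/8·21 = 15
Firm 1's FOC against E[q₂] yields q₁ = (93 − 2·25 + E[c₂])/(3/2) = (93 − 50 + 15)/(3/2) = 38.6667.
E[P] = 93 − (1/2)·(q₁ + E[q₂]) = 44.3333; Firm 1's expected profit = (E[P] − 25)·q₁ = (44.3333 − 25)·38.6667 = 747.556.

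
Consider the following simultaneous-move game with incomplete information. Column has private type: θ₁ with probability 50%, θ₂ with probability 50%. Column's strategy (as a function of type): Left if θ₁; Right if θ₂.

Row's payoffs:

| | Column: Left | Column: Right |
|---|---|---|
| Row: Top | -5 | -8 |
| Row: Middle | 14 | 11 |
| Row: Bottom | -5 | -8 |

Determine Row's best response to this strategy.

E[Top] = 0.5·(-5) + 0.5·(-8) = -6.5
E[Middle] = 0.5·(14) + 0.5·(11) = 12.5
E[Bottom] = 0.5·(-5) + 0.5·(-8) = -6.5
Best response: Middle (12.5 is the largest).

Middle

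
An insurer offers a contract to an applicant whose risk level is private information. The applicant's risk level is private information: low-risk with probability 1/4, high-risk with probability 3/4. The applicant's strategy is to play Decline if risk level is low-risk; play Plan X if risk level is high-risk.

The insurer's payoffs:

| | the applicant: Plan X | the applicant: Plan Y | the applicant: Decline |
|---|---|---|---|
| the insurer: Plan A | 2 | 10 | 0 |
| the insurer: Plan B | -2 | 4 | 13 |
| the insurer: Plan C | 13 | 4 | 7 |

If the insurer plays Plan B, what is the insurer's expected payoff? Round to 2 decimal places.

1.75

E[Plan B] = 1/4·13 + 3/4·(-2) = 13/4 + (-3/2) = 7/4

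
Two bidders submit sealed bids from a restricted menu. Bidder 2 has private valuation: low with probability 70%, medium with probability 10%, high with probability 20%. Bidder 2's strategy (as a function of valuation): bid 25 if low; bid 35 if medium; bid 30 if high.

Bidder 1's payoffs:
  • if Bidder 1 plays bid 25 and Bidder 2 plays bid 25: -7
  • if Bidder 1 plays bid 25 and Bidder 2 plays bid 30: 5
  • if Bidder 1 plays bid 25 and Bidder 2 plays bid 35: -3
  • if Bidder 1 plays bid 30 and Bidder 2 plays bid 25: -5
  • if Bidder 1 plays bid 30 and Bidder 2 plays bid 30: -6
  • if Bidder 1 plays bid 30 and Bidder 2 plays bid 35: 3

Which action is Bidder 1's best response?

bid 25

E[bid 25] = 0.7·(-7) + 0.1·(-3) + 0.2·(5) = -4.2
E[bid 30] = 0.7·(-5) + 0.1·(3) + 0.2·(-6) = -4.4
Best response: bid 25 (-4.2 is the largest).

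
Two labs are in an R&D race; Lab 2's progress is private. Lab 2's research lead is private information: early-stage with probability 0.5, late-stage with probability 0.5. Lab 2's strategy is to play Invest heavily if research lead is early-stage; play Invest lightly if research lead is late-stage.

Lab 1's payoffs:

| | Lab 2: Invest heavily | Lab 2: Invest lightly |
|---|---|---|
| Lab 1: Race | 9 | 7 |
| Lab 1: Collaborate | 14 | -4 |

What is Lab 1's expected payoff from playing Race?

8

E[Race] = 0.5·9 + 0.5·7 = 4.5 + 3.5 = 8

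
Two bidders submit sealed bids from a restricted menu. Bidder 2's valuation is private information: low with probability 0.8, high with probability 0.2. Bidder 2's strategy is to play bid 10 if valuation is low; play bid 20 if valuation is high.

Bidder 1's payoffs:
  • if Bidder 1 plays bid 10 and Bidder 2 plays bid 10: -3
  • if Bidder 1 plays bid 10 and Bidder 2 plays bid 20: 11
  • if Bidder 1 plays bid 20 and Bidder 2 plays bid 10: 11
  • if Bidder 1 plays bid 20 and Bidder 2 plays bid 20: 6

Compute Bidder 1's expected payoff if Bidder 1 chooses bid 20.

E[bid 20] = 0.8·11 + 0.2·6 = 8.8 + 1.2 = 10

10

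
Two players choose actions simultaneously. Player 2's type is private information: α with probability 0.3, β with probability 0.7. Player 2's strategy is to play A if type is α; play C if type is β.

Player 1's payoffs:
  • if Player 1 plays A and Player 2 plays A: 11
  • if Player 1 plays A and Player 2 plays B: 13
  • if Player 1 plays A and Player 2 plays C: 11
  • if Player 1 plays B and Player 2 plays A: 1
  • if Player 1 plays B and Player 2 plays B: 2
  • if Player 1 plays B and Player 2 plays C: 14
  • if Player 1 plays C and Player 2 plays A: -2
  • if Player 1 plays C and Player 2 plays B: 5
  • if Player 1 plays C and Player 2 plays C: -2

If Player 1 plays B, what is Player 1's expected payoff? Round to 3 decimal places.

10.100

E[B] = 0.3·1 + 0.7·14 = 0.3 + 9.8 = 10.1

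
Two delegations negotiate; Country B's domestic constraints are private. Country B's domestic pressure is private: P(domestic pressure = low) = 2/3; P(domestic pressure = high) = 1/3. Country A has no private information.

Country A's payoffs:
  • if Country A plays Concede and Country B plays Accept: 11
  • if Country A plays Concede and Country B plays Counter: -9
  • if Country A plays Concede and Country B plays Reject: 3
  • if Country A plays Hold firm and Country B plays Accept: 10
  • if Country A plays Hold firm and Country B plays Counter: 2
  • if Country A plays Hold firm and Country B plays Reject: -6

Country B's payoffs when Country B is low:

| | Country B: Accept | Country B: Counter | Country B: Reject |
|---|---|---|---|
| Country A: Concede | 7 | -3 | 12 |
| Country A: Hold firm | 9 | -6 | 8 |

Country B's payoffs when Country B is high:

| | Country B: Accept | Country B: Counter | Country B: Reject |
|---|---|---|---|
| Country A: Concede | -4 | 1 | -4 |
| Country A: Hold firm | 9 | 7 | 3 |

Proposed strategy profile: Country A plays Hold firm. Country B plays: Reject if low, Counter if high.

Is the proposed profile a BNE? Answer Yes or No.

Country A plays Hold firm: E[Hold firm] = 2/3·(-6) + 1/3·(2) = -10/3; E[Concede] = -1. Not best-responding. ✗
Country B (domestic pressure low), facing Hold firm: Accept gives 9, Counter gives -6, Reject gives 8. Proposed Reject is not best — profitable deviation exists. ✗
Country B (domestic pressure high), facing Hold firm: Accept gives 9, Counter gives 7, Reject gives 3. Proposed Counter is not best — profitable deviation exists. ✗

No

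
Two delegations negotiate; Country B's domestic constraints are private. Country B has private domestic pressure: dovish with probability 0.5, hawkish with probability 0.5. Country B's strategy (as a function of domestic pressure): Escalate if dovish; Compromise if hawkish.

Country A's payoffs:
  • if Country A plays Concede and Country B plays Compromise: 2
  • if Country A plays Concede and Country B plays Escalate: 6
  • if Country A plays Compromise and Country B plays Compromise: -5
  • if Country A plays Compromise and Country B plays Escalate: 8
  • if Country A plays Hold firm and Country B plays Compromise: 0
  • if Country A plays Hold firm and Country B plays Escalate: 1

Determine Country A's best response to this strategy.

E[Concede] = 0.5·(6) + 0.5·(2) = 4
E[Compromise] = 0.5·(8) + 0.5·(-5) = 1.5
E[Hold firm] = 0.5·(1) + 0.5·(0) = 0.5
Best response: Concede (4 is the largest).

Concede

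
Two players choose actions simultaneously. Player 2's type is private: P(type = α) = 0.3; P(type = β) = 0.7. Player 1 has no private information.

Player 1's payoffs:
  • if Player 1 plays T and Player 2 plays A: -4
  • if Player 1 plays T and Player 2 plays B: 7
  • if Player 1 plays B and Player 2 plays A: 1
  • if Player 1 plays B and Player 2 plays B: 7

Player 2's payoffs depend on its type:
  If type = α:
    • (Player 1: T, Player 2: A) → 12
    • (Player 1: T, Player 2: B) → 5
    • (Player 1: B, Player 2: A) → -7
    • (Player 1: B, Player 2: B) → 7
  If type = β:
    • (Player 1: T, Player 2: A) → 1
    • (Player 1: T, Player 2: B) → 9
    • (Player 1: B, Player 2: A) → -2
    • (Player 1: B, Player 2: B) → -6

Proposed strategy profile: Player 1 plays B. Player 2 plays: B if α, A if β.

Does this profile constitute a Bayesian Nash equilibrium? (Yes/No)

Yes

A profile is a BNE iff every type of every player is best-responding given beliefs about the other side.
Player 1 plays B: E[B] = 0.3·(7) + 0.7·(1) = 2.8; E[T] = -0.7. Best-responding. ✓
Player 2 (type α), facing B: A gives -7, B gives 7. Proposed B is best. ✓
Player 2 (type β), facing B: A gives -2, B gives -6. Proposed A is best. ✓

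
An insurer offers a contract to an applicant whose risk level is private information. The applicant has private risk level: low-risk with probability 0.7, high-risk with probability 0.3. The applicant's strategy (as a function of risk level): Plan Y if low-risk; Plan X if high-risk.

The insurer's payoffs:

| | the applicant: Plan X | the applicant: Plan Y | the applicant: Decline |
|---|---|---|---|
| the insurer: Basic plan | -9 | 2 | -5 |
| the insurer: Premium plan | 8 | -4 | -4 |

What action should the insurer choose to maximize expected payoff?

E[Basic plan] = 0.7·(2) + 0.3·(-9) = -1.3
E[Premium plan] = 0.7·(-4) + 0.3·(8) = -0.4
Best response: Premium plan (-0.4 is the largest).

Premium plan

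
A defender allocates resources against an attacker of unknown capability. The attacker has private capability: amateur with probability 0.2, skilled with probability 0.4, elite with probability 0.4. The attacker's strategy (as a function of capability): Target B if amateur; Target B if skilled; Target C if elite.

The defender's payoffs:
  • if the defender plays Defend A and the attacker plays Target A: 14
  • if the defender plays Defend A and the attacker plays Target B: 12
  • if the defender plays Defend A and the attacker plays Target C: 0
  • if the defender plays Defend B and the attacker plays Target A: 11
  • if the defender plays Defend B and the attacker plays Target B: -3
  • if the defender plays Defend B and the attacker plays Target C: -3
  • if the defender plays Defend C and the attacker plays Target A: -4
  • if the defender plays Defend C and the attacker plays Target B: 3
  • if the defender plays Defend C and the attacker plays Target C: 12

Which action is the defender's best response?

Defend A

E[Defend A] = 0.2·(12) + 0.4·(12) + 0.4·(0) = 7.2
E[Defend B] = 0.2·(-3) + 0.4·(-3) + 0.4·(-3) = -3
E[Defend C] = 0.2·(3) + 0.4·(3) + 0.4·(12) = 6.6
Best response: Defend A (7.2 is the largest).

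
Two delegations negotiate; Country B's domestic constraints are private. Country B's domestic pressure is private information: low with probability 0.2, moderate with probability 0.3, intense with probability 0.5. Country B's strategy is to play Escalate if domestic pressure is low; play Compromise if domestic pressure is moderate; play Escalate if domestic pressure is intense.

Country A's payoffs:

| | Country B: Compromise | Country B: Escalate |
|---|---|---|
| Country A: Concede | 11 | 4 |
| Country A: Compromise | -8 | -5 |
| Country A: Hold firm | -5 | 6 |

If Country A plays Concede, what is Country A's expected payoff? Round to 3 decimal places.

E[Concede] = 0.2·4 + 0.3·11 + 0.5·4 = 0.8 + 3.3 + 2 = 6.1

6.100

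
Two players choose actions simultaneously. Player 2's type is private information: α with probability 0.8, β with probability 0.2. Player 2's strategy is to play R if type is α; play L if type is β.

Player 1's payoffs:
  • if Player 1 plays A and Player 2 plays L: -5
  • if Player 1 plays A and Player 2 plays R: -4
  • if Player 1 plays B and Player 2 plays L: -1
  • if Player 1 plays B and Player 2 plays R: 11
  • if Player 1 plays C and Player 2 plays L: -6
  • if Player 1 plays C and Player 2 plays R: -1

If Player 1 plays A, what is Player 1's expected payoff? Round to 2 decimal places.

-4.20

Take the expectation over Player 2's type, weighting each type's action by its prior probability.
E[A] = 0.8·(-4) + 0.2·(-5) = (-3.2) + (-1) = -4.2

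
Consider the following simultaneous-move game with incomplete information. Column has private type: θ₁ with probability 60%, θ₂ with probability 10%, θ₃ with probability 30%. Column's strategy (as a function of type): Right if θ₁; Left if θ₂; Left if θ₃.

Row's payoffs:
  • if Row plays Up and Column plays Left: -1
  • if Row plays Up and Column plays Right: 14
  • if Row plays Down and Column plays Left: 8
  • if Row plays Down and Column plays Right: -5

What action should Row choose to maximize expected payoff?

E[Up] = 0.6·(14) + 0.1·(-1) + 0.3·(-1) = 8
E[Down] = 0.6·(-5) + 0.1·(8) + 0.3·(8) = 0.2
Best response: Up (8 is the largest).

Up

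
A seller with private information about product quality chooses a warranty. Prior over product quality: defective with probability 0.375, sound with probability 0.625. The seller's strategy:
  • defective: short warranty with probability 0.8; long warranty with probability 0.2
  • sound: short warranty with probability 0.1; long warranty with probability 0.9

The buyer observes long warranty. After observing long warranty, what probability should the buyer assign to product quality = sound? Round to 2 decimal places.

P(long warranty) = 0.375·0.2 + 0.625·0.9 = 0.6375
P(sound | long warranty) = (0.625·0.9) / 0.6375 = 0.5625 / 0.6375 = 0.882353

0.88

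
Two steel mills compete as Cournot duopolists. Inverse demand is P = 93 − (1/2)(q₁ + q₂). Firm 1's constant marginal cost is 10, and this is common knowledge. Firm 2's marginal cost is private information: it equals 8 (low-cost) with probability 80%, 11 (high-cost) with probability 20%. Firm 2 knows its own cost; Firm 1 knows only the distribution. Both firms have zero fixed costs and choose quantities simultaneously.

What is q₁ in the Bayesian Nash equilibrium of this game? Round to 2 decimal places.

Firm 2 with cost c maximizes (93 − (1/2)(q₁+q₂) − c)·q₂, giving q₂(c) = (93 − c − (1/2)q₁).
E[c₂] = 0.8·8 + 0.2·11 = 8.6
Firm 1's FOC against E[q₂] yields q₁ = (93 − 2·10 + E[c₂])/(3/2) = (93 − 20 + 8.6)/(3/2) = 54.4.

54.40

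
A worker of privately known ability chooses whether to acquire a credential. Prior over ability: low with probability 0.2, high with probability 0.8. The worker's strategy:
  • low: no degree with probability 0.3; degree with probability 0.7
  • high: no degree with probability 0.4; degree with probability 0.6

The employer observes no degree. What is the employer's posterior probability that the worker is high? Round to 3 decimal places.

0.842

P(no degree) = 0.2·0.3 + 0.8·0.4 = 0.38
P(high | no degree) = (0.8·0.4) / 0.38 = 0.32 / 0.38 = 0.842105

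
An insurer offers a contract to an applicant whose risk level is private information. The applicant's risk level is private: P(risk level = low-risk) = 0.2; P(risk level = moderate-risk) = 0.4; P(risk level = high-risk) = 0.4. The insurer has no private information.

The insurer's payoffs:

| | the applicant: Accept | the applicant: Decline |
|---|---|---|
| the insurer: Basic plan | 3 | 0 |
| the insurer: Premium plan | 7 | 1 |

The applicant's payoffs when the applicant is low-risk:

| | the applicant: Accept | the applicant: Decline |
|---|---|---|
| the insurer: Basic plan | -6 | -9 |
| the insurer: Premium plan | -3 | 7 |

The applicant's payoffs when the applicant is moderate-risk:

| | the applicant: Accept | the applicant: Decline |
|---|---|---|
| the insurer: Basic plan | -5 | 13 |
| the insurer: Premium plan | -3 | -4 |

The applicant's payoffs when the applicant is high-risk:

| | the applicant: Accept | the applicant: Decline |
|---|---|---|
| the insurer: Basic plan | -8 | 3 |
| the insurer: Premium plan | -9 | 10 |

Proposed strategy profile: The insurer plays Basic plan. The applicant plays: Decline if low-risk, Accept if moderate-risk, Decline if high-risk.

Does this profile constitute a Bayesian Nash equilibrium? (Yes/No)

No

The insurer plays Basic plan: E[Basic plan] = 0.2·(0) + 0.4·(3) + 0.4·(0) = 1.2; E[Premium plan] = 3.4. Not best-responding. ✗
The applicant (risk level low-risk), facing Basic plan: Accept gives -6, Decline gives -9. Proposed Decline is not best — profitable deviation exists. ✗
The applicant (risk level moderate-risk), facing Basic plan: Accept gives -5, Decline gives 13. Proposed Accept is not best — profitable deviation exists. ✗
The applicant (risk level high-risk), facing Basic plan: Accept gives -8, Decline gives 3. Proposed Decline is best. ✓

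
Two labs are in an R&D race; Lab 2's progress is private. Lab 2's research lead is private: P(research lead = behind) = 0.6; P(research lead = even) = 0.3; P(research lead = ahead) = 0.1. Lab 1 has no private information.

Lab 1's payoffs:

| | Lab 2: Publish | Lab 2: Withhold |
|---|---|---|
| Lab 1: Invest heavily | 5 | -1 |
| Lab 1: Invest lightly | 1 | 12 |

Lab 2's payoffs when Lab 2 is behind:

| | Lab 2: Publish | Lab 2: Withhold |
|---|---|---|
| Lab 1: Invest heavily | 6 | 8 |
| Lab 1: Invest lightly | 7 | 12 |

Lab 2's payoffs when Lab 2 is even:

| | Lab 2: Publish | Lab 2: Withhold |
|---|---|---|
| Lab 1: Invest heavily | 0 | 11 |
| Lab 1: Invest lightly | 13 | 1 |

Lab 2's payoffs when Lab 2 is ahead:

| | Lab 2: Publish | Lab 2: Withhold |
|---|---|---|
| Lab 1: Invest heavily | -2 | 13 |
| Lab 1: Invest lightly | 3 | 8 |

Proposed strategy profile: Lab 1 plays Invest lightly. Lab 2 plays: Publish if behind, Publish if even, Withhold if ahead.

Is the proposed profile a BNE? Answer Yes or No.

Lab 1 plays Invest lightly: E[Invest lightly] = 0.6·(1) + 0.3·(1) + 0.1·(12) = 2.1; E[Invest heavily] = 4.4. Not best-responding. ✗
Lab 2 (research lead behind), facing Invest lightly: Publish gives 7, Withhold gives 12. Proposed Publish is not best — profitable deviation exists. ✗
Lab 2 (research lead even), facing Invest lightly: Publish gives 13, Withhold gives 1. Proposed Publish is best. ✓
Lab 2 (research lead ahead), facing Invest lightly: Publish gives 3, Withhold gives 8. Proposed Withhold is best. ✓

No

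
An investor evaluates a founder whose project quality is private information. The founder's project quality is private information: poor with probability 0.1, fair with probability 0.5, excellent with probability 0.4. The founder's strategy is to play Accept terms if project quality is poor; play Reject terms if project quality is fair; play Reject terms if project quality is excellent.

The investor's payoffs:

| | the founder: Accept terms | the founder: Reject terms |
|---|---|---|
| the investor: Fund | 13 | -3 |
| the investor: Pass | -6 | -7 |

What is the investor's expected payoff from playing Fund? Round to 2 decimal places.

E[Fund] = 0.1·13 + 0.5·(-3) + 0.4·(-3) = 1.3 + (-1.5) + (-1.2) = -1.4

-1.40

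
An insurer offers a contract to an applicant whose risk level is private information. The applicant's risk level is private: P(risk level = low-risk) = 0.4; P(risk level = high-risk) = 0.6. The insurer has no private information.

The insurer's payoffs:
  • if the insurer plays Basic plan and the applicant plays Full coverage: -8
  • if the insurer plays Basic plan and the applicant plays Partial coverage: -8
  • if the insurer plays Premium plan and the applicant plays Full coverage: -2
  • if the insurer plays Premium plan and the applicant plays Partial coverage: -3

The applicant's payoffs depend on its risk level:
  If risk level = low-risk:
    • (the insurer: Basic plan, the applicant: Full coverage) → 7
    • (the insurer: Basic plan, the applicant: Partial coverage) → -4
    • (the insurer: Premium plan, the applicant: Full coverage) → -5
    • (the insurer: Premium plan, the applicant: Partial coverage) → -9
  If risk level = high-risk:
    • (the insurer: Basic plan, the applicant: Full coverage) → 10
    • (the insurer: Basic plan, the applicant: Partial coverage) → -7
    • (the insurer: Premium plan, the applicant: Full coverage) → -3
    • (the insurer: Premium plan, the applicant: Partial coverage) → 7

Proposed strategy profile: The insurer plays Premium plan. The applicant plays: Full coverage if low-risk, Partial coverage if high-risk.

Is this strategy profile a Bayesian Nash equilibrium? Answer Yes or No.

Yes

The insurer plays Premium plan: E[Premium plan] = 0.4·(-2) + 0.6·(-3) = -2.6; E[Basic plan] = -8. Best-responding. ✓
The applicant (risk level low-risk), facing Premium plan: Full coverage gives -5, Partial coverage gives -9. Proposed Full coverage is best. ✓
The applicant (risk level high-risk), facing Premium plan: Full coverage gives -3, Partial coverage gives 7. Proposed Partial coverage is best. ✓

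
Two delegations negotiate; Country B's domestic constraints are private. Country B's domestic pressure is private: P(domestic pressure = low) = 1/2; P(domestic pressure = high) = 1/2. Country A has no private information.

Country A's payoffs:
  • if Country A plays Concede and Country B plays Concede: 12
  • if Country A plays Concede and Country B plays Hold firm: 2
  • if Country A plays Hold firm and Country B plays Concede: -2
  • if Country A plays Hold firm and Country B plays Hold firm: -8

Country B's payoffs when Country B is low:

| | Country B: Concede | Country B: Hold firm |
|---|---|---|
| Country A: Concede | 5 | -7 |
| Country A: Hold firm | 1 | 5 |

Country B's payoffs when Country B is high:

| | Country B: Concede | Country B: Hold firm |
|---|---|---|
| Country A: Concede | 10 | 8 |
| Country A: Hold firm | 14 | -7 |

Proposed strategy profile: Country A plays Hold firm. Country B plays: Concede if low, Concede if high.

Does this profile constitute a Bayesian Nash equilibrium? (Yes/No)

Country A plays Hold firm: E[Hold firm] = 1/2·(-2) + 1/2·(-2) = -2; E[Concede] = 12. Not best-responding. ✗
Country B (domestic pressure low), facing Hold firm: Concede gives 1, Hold firm gives 5. Proposed Concede is not best — profitable deviation exists. ✗
Country B (domestic pressure high), facing Hold firm: Concede gives 14, Hold firm gives -7. Proposed Concede is best. ✓

No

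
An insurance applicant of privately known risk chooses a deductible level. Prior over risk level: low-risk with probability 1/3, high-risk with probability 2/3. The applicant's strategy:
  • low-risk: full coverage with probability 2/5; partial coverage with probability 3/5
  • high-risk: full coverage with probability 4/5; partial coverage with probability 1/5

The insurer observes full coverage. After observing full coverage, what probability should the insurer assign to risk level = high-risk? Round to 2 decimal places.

Apply Bayes' rule using the sender's strategy as the likelihood.
P(full coverage) = (1/3)·(2/5) + (2/3)·(4/5) = 2/3
P(high-risk | full coverage) = ((2/3)·(4/5)) / (2/3) = (8/15) / (2/3) = 4/5

0.80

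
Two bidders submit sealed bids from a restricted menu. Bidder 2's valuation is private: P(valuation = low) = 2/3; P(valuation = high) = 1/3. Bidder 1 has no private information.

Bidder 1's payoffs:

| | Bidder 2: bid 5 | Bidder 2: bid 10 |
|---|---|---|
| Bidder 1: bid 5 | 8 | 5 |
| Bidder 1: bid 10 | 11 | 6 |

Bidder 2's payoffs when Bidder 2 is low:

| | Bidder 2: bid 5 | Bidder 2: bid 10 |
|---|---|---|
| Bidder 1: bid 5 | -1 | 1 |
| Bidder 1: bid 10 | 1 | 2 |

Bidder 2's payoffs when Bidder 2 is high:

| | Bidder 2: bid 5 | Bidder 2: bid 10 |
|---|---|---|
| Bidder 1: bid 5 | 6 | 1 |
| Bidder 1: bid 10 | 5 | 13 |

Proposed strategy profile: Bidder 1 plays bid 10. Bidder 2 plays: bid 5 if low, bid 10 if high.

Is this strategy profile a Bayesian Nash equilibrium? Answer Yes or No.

Bidder 1 plays bid 10: E[bid 10] = 2/3·(11) + 1/3·(6) = 28/3; E[bid 5] = 7. Best-responding. ✓
Bidder 2 (valuation low), facing bid 10: bid 5 gives 1, bid 10 gives 2. Proposed bid 5 is not best — profitable deviation exists. ✗
Bidder 2 (valuation high), facing bid 10: bid 5 gives 5, bid 10 gives 13. Proposed bid 10 is best. ✓

No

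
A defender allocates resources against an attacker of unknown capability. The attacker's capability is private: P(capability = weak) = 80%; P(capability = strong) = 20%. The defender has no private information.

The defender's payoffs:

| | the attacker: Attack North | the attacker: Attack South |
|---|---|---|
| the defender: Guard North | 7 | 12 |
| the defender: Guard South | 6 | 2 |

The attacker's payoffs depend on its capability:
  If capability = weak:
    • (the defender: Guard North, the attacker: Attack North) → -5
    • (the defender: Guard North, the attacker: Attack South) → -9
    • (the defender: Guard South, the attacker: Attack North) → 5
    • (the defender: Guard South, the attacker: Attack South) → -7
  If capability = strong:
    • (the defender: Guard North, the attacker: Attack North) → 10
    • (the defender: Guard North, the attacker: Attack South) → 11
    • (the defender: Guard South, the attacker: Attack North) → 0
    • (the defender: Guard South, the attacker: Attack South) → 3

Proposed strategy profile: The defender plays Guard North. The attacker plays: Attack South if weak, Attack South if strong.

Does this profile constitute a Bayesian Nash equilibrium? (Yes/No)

No

The defender plays Guard North: E[Guard North] = 0.8·(12) + 0.2·(12) = 12; E[Guard South] = 2. Best-responding. ✓
The attacker (capability weak), facing Guard North: Attack North gives -5, Attack South gives -9. Proposed Attack South is not best — profitable deviation exists. ✗
The attacker (capability strong), facing Guard North: Attack North gives 10, Attack South gives 11. Proposed Attack South is best. ✓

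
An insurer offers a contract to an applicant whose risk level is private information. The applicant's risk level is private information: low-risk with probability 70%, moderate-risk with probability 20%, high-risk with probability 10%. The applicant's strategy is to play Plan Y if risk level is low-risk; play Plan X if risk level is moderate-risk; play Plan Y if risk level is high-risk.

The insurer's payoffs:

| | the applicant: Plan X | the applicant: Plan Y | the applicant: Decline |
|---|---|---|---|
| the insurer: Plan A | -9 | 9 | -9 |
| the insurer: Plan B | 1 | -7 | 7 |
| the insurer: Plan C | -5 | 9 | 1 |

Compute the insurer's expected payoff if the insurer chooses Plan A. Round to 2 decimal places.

5.40

Take the expectation over the applicant's risk level, weighting each type's action by its prior probability.
E[Plan A] = 0.7·9 + 0.2·(-9) + 0.1·9 = 6.3 + (-1.8) + 0.9 = 5.4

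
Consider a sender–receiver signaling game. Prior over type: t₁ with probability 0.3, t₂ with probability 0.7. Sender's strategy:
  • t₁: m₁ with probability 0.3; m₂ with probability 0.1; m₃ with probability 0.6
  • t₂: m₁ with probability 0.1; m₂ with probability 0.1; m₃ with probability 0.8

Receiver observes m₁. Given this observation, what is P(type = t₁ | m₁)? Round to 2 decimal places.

0.56

P(m₁) = 0.3·0.3 + 0.7·0.1 = 0.16
P(t₁ | m₁) = (0.3·0.3) / 0.16 = 0.09 / 0.16 = 0.5625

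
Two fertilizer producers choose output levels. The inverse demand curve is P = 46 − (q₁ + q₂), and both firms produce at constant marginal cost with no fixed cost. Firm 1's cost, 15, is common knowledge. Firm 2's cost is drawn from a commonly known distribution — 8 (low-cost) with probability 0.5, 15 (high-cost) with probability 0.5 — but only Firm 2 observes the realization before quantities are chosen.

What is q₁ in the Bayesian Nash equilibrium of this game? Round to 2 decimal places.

9.17

Type-c best response for Firm 2: q₂(c) = (46 − c)/2 − q₁/2.
Firm 1 maximizes expected profit; its first-order condition is 46 − 2q₁ − E[q₂] − 15 = 0.
Substituting E[q₂] and solving: E[c₂] = 11.5, so q₁ = (46 − 2·15 + 11.5)/3 = 9.16667.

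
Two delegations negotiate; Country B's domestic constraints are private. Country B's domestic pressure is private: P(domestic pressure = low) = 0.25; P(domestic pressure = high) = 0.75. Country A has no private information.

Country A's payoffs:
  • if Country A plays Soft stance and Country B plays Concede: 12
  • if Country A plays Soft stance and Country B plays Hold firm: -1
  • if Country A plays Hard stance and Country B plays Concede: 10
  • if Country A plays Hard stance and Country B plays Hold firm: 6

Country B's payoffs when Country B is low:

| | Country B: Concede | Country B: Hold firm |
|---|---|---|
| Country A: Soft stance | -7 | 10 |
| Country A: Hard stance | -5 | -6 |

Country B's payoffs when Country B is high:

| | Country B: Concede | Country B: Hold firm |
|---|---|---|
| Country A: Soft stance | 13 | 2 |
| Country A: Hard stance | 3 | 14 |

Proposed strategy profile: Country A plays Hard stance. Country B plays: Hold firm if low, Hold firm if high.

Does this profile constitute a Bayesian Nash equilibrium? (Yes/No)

Country A plays Hard stance: E[Hard stance] = 0.25·(6) + 0.75·(6) = 6; E[Soft stance] = -1. Best-responding. ✓
Country B (domestic pressure low), facing Hard stance: Concede gives -5, Hold firm gives -6. Proposed Hold firm is not best — profitable deviation exists. ✗
Country B (domestic pressure high), facing Hard stance: Concede gives 3, Hold firm gives 14. Proposed Hold firm is best. ✓

No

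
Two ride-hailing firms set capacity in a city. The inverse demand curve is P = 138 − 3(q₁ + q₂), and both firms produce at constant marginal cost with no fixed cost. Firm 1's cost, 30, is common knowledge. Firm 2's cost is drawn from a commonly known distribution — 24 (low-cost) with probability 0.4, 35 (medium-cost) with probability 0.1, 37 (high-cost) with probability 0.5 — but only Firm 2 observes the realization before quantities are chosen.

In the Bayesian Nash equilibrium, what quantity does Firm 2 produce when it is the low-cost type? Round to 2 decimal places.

Type-c best response for Firm 2: q₂(c) = (138 − c)/6 − q₁/2.
Firm 1 maximizes expected profit; its first-order condition is 138 − 6q₁ − 3E[q₂] − 30 = 0.
Substituting E[q₂] and solving: E[c₂] = 31.6, so q₁ = (138 − 2·30 + 31.6)/9 = 12.1778.
q₂(low-cost) = (138 − 24 − 3·12.1778)/6 = 12.9111.

12.91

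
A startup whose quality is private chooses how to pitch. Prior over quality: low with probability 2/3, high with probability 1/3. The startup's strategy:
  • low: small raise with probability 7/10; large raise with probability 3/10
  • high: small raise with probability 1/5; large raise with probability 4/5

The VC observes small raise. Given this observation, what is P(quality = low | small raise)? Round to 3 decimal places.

Apply Bayes' rule using the sender's strategy as the likelihood.
P(small raise) = (2/3)·(7/10) + (1/3)·(1/5) = 8/15
P(low | small raise) = ((2/3)·(7/10)) / (8/15) = (7/15) / (8/15) = 7/8

0.875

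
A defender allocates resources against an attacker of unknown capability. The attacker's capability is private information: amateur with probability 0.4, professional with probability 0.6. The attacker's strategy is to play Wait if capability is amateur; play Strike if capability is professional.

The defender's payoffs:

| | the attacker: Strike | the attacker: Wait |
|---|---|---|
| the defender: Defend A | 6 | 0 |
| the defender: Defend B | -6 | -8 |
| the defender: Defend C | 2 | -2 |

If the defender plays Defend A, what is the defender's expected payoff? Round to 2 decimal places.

E[Defend A] = 0.4·0 + 0.6·6 = 0 + 3.6 = 3.6

3.60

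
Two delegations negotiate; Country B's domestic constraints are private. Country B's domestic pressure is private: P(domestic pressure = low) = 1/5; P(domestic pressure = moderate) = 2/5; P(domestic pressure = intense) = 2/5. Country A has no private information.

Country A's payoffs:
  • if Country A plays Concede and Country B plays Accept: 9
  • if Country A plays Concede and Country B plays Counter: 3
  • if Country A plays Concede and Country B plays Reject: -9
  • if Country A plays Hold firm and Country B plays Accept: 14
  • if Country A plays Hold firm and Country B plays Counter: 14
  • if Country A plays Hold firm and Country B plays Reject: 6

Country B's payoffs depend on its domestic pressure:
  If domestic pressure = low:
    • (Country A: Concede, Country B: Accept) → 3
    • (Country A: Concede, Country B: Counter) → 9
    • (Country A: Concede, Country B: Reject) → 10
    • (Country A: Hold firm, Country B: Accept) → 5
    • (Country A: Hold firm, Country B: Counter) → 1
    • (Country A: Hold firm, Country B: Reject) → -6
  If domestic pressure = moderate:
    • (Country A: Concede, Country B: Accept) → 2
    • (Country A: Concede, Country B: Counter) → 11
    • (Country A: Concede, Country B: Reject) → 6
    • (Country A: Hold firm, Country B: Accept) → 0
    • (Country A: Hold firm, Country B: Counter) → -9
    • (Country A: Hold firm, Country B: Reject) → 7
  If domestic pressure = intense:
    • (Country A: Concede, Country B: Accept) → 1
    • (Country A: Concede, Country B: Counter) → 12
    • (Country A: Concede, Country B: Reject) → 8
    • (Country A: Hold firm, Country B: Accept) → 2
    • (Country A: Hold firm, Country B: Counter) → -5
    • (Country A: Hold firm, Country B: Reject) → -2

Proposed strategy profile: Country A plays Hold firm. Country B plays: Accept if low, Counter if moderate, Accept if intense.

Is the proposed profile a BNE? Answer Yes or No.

No

Country A plays Hold firm: E[Hold firm] = 1/5·(14) + 2/5·(14) + 2/5·(14) = 14; E[Concede] = 33/5. Best-responding. ✓
Country B (domestic pressure low), facing Hold firm: Accept gives 5, Counter gives 1, Reject gives -6. Proposed Accept is best. ✓
Country B (domestic pressure moderate), facing Hold firm: Accept gives 0, Counter gives -9, Reject gives 7. Proposed Counter is not best — profitable deviation exists. ✗
Country B (domestic pressure intense), facing Hold firm: Accept gives 2, Counter gives -5, Reject gives -2. Proposed Accept is best. ✓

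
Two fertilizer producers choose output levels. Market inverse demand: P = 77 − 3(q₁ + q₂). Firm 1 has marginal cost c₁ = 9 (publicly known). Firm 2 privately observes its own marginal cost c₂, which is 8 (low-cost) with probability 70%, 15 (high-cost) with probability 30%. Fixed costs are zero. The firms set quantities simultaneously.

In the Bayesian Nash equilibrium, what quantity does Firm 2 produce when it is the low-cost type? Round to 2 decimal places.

7.66

Each type of Firm 2 best-responds to q₁; Firm 1 best-responds to the expected q₂ over Firm 2's types.
Firm 2 with cost c maximizes (77 − 3(q₁+q₂) − c)·q₂, giving q₂(c) = (77 − c − 3q₁)/6.
E[c₂] = 0.7·8 + 0.3·15 = 10.1
Firm 1's FOC against E[q₂] yields q₁ = (77 − 2·9 + E[c₂])/9 = (77 − 18 + 10.1)/9 = 7.67778.
q₂(low-cost) = (77 − 8 − 3·7.67778)/6 = 7.66111.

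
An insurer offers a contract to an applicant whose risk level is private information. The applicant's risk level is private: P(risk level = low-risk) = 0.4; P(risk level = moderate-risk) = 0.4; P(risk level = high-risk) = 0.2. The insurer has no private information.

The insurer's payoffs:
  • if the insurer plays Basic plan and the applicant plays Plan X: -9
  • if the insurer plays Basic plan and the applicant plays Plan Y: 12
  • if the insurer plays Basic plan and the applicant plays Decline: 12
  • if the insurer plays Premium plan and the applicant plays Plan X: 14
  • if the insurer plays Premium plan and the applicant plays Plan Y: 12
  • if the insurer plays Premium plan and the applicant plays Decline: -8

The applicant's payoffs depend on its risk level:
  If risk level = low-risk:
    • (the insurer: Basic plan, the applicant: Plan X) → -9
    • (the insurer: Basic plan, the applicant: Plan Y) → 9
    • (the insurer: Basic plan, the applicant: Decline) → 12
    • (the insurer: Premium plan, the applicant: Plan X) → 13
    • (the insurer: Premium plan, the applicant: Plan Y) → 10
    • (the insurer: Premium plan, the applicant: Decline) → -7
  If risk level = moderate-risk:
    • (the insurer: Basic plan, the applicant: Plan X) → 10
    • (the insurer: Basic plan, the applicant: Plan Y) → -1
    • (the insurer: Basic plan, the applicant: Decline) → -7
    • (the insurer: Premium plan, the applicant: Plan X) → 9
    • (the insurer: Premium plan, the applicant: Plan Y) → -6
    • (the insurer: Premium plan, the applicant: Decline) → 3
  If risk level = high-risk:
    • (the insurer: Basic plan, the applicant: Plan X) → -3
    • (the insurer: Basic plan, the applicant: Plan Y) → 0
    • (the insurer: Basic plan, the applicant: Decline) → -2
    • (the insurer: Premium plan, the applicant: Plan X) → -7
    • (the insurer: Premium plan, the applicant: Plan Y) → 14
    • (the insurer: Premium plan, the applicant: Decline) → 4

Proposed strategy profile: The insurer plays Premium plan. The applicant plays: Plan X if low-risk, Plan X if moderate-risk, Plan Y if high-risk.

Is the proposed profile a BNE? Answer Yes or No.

The insurer plays Premium plan: E[Premium plan] = 0.4·(14) + 0.4·(14) + 0.2·(12) = 13.6; E[Basic plan] = -4.8. Best-responding. ✓
The applicant (risk level low-risk), facing Premium plan: Plan X gives 13, Plan Y gives 10, Decline gives -7. Proposed Plan X is best. ✓
The applicant (risk level moderate-risk), facing Premium plan: Plan X gives 9, Plan Y gives -6, Decline gives 3. Proposed Plan X is best. ✓
The applicant (risk level high-risk), facing Premium plan: Plan X gives -7, Plan Y gives 14, Decline gives 4. Proposed Plan Y is best. ✓

Yes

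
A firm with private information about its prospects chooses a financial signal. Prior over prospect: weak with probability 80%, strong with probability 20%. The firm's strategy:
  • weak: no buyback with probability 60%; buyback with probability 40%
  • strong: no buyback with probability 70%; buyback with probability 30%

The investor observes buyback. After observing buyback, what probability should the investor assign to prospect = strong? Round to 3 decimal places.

0.158

Apply Bayes' rule using the sender's strategy as the likelihood.
P(buyback) = 0.8·0.4 + 0.2·0.3 = 0.38
P(strong | buyback) = (0.2·0.3) / 0.38 = 0.06 / 0.38 = 0.157895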